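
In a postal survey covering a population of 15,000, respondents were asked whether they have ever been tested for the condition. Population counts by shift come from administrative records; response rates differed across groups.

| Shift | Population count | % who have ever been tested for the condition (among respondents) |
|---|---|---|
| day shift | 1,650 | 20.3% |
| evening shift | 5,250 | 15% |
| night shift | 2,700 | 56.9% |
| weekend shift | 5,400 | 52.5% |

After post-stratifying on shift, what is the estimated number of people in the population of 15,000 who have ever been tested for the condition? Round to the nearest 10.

Apply each group's respondent rate to its population count:
  day shift: 1,650 × 20.3% = 334.95
  evening shift: 5,250 × 15% = 787.5
  night shift: 2,700 × 56.9% = 1536.3
  weekend shift: 5,400 × 52.5% = 2835
Estimated total = 5493.75 → 5,490.

5,490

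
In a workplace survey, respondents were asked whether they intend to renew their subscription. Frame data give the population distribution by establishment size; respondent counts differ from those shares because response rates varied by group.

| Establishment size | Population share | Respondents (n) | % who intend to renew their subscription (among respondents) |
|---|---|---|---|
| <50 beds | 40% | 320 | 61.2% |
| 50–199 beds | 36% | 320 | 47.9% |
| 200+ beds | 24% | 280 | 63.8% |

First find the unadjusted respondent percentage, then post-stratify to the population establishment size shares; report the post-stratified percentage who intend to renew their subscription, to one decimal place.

57.0%

Naive respondent-only estimate (weights = respondent counts):
  (320/920)×61.2 + (320/920)×47.9 + (280/920)×63.8 = 57.3652%
Post-stratified estimate weights by population shares:
  0.4×61.2 + 0.36×47.9 + 0.24×63.8 = 57.036%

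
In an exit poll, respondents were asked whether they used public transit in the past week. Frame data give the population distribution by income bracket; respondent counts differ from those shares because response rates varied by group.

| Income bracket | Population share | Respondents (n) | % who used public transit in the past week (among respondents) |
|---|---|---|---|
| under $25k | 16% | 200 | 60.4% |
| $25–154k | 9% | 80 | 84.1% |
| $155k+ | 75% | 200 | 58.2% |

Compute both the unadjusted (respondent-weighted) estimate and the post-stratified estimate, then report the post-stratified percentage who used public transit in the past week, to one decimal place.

60.9%

Without adjustment, the pooled respondent share is:
  (200/480)×60.4 + (80/480)×84.1 + (200/480)×58.2 = 63.4333%
Reweighting by population income bracket shares:
  0.16×60.4 + 0.09×84.1 + 0.75×58.2 = 60.883%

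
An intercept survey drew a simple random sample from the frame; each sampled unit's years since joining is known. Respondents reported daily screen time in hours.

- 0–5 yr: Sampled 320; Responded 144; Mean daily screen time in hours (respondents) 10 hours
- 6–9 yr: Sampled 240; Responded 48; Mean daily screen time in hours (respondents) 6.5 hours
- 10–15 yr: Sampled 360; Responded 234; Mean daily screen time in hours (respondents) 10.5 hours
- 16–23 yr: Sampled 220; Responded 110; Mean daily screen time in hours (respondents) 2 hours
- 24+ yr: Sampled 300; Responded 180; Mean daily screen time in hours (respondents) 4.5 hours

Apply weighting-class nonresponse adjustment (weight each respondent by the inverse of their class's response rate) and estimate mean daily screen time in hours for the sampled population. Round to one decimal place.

Class response rates: 0–5 yr 144/320 = 45%, 6–9 yr 48/240 = 20%, 10–15 yr 234/360 = 65%, 16–23 yr 110/220 = 50%, 24+ yr 180/300 = 60%.
Weighting each respondent by the inverse class response rate inflates each class back to its sampled size, so the class weight is n_sampled:
  0–5 yr: 320 × 10 = 3200
  6–9 yr: 240 × 6.5 = 1560
  10–15 yr: 360 × 10.5 = 3780
  16–23 yr: 220 × 2 = 440
  24+ yr: 300 × 4.5 = 1350
Adjusted estimate = 10,330 / 1,440 = 7.17361 → 7.2.

7.2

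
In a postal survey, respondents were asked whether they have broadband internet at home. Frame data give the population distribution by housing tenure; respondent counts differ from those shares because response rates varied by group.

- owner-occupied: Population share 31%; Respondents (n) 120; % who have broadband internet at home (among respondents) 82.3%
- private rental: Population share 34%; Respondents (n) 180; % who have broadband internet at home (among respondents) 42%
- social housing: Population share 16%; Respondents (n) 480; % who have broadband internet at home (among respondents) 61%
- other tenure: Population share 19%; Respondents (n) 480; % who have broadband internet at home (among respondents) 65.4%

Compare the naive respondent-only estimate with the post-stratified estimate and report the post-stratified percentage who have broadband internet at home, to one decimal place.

Naive respondent-only estimate (weights = respondent counts):
  (120/1260)×82.3 + (180/1260)×42 + (480/1260)×61 + (480/1260)×65.4 = 61.9905%
Reweighting by population housing tenure shares:
  0.31×82.3 + 0.34×42 + 0.16×61 + 0.19×65.4 = 61.979%

62.0%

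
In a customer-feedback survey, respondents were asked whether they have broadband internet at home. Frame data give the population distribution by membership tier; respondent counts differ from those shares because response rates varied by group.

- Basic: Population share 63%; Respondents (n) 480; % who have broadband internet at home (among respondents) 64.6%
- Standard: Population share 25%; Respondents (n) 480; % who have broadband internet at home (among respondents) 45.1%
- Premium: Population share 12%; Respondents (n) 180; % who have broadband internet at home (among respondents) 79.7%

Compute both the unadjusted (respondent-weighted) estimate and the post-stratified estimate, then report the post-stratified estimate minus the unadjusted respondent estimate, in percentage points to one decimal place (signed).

+2.8 percentage points

Naive respondent-only estimate (weights = respondent counts):
  (480/1140)×64.6 + (480/1140)×45.1 + (180/1140)×79.7 = 58.7737%
Post-stratifying to population shares instead:
  0.63×64.6 + 0.25×45.1 + 0.12×79.7 = 61.537%
Difference = 61.537 − 58.7737 = 2.7633 pp.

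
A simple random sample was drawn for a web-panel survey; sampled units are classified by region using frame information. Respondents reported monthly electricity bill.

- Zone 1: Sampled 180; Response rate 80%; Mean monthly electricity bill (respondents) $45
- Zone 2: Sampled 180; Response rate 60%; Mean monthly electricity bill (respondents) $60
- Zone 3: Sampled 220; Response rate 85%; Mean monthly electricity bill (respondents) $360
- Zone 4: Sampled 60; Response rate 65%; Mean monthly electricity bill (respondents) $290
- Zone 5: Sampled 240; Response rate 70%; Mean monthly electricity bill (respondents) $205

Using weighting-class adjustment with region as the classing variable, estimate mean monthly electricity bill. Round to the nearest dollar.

With weight = n_sampled/n_responded per class, the weighted class total is n_sampled:
  Zone 1: 180 × 45 = 8100
  Zone 2: 180 × 60 = 10,800
  Zone 3: 220 × 360 = 79,200
  Zone 4: 60 × 290 = 17,400
  Zone 5: 240 × 205 = 49,200
Adjusted estimate = 164,700 / 880 = 187.159 → $187.

$187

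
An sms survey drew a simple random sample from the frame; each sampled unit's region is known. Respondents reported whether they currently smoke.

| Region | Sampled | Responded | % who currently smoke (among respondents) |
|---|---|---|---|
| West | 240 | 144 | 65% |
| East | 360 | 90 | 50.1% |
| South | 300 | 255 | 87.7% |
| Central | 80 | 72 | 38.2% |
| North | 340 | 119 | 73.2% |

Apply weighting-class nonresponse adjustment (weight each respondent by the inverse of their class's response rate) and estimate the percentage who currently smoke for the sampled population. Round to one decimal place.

Class response rates: West 144/240 = 60%, East 90/360 = 25%, South 255/300 = 85%, Central 72/80 = 90%, North 119/340 = 35%.
Weighting each respondent by the inverse class response rate inflates each class back to its sampled size, so the class weight is n_sampled:
  West: 240 × 65 = 15,600
  East: 360 × 50.1 = 18,036
  South: 300 × 87.7 = 26,310
  Central: 80 × 38.2 = 3056
  North: 340 × 73.2 = 24,888
Adjusted estimate = 87,890 / 1,320 = 66.5833 → 66.6%.

66.6%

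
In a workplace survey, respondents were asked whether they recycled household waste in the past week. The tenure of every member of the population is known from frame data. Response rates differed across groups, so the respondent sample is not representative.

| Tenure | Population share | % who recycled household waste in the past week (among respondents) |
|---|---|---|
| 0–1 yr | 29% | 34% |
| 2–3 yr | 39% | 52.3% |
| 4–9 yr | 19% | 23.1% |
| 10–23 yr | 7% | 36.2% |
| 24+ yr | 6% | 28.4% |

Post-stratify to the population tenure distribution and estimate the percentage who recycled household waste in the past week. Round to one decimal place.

Each cell contributes population-share × respondent value:
  0–1 yr: 0.29 × 34 = 9.86
  2–3 yr: 0.39 × 52.3 = 20.397
  4–9 yr: 0.19 × 23.1 = 4.389
  10–23 yr: 0.07 × 36.2 = 2.534
  24+ yr: 0.06 × 28.4 = 1.704
Post-stratified estimate = 38.884 → 38.9%.

38.9%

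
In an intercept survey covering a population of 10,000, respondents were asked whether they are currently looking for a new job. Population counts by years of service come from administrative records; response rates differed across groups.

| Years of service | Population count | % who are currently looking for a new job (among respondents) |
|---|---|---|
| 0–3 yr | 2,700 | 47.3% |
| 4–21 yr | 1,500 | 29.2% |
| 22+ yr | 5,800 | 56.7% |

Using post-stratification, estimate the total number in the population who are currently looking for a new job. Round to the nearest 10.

5,000

Estimated count per cell = population count × respondent percentage:
  0–3 yr: 2,700 × 47.3% = 1277.1
  4–21 yr: 1,500 × 29.2% = 438
  22+ yr: 5,800 × 56.7% = 3288.6
Estimated total = 5003.7 → 5,000.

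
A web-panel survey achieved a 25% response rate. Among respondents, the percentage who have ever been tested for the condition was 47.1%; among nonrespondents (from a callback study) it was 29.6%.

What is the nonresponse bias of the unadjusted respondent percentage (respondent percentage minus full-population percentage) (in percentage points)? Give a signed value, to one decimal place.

Nonresponse fraction = 1 − 0.25 = 0.75.
Bias = (nonresponse fraction) × (respondent percentage − nonrespondent percentage)
     = 0.75 × (47.1 − 29.6) = 0.75 × 17.5 = 13.125.

+13.1 percentage points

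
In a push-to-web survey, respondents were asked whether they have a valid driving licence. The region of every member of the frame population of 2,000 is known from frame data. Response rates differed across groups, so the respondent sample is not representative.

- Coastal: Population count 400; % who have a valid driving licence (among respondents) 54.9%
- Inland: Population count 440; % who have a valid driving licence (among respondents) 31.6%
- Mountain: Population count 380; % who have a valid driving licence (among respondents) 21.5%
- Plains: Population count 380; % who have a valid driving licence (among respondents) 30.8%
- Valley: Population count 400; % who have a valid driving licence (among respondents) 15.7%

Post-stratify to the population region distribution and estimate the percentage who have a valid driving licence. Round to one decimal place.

Post-stratification weights by population share, not respondent share:
  Coastal: (400/2,000) × 54.9 = 10.98
  Inland: (440/2,000) × 31.6 = 6.952
  Mountain: (380/2,000) × 21.5 = 4.085
  Plains: (380/2,000) × 30.8 = 5.852
  Valley: (400/2,000) × 15.7 = 3.14
Post-stratified estimate = 31.009 → 31.0%.

31.0%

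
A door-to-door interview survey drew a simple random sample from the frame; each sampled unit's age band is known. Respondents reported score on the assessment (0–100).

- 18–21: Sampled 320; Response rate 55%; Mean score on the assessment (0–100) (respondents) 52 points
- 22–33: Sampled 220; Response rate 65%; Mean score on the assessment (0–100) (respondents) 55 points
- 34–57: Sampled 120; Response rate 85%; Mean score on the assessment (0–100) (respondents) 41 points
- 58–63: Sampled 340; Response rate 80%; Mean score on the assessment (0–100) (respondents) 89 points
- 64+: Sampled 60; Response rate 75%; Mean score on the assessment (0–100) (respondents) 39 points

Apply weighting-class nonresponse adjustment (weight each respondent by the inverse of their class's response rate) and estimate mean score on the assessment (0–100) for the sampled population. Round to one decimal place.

Each respondent's weight = sampled/responded in their class; summing within a class gives n_sampled, so:
  18–21: 320 × 52 = 16,640
  22–33: 220 × 55 = 12,100
  34–57: 120 × 41 = 4920
  58–63: 340 × 89 = 30,260
  64+: 60 × 39 = 2340
Adjusted estimate = 66,260 / 1,060 = 62.5094 → 62.5.

62.5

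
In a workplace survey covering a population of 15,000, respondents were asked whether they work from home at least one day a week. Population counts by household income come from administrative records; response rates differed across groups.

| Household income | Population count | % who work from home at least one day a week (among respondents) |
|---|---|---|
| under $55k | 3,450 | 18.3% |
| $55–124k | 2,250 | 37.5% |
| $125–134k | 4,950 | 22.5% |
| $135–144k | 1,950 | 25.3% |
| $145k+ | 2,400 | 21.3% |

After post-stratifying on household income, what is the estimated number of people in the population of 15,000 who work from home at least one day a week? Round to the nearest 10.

Each cell contributes its population count × the respondent rate:
  under $55k: 3,450 × 18.3% = 631.35
  $55–124k: 2,250 × 37.5% = 843.75
  $125–134k: 4,950 × 22.5% = 1113.75
  $135–144k: 1,950 × 25.3% = 493.35
  $145k+: 2,400 × 21.3% = 511.2
Estimated total = 3593.4 → 3,590.

3,590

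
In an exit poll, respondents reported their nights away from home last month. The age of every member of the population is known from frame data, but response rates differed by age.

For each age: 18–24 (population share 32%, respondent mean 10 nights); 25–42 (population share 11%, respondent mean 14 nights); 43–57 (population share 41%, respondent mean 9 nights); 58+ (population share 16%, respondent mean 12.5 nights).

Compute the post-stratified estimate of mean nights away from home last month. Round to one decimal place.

Each cell contributes population-share × respondent value:
  18–24: 0.32 × 10 = 3.2
  25–42: 0.11 × 14 = 1.54
  43–57: 0.41 × 9 = 3.69
  58+: 0.16 × 12.5 = 2
Post-stratified estimate = 10.43 → 10.4.

10.4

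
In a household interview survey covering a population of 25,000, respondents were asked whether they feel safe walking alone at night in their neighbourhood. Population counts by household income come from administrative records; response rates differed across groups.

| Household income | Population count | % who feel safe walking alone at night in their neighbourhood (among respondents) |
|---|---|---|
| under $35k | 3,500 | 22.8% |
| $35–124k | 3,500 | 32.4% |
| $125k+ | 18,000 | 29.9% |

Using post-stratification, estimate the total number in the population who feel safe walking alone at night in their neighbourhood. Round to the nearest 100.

Estimated count per cell = population count × respondent percentage:
  under $35k: 3,500 × 22.8% = 798
  $35–124k: 3,500 × 32.4% = 1134
  $125k+: 18,000 × 29.9% = 5382
Estimated total = 7314 → 7,300.

7,300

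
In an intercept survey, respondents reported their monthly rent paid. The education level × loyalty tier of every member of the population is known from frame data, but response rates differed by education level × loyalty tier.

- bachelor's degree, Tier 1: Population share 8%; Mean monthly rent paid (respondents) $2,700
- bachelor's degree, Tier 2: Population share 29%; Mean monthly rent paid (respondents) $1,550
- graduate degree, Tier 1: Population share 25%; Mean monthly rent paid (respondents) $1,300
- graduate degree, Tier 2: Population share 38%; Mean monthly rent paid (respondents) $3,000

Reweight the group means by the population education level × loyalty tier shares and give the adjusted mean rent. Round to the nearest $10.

$2,130

Each cell contributes population-share × respondent value:
  bachelor's degree, Tier 1: 0.08 × 2700 = 216
  bachelor's degree, Tier 2: 0.29 × 1550 = 449.5
  graduate degree, Tier 1: 0.25 × 1300 = 325
  graduate degree, Tier 2: 0.38 × 3000 = 1140
Post-stratified estimate = 2130.5 → $2,130.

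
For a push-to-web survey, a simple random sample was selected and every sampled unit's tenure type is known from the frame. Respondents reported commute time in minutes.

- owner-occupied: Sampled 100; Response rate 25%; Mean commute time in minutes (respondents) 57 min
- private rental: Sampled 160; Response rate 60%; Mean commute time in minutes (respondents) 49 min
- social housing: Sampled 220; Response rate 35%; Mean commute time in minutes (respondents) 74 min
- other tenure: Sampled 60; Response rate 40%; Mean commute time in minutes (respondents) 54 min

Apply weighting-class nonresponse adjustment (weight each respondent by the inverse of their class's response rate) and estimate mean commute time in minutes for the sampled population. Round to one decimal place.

Each respondent's weight = sampled/responded in their class; summing within a class gives n_sampled, so:
  owner-occupied: 100 × 57 = 5700
  private rental: 160 × 49 = 7840
  social housing: 220 × 74 = 16,280
  other tenure: 60 × 54 = 3240
Adjusted estimate = 33,060 / 540 = 61.2222 → 61.2.

61.2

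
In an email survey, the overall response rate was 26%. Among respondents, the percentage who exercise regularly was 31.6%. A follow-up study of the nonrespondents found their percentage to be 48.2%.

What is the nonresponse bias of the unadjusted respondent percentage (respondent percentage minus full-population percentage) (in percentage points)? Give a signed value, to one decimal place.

Nonresponse fraction = 1 − 0.26 = 0.74.
Bias = (nonresponse fraction) × (respondent percentage − nonrespondent percentage)
     = 0.74 × (31.6 − 48.2) = 0.74 × -16.6 = -12.284.

-12.3 percentage points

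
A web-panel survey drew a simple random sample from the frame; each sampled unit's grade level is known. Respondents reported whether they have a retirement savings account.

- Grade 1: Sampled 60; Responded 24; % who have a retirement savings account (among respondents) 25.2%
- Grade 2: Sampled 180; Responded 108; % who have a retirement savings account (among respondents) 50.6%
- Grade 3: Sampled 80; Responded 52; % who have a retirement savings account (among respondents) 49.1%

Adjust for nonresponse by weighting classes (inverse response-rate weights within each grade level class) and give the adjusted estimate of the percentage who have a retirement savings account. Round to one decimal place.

Class response rates: Grade 1 24/60 = 40%, Grade 2 108/180 = 60%, Grade 3 52/80 = 65%.
Inverse-response-rate weighting restores each class to its sampled count, so class totals weight by n_sampled:
  Grade 1: 60 × 25.2 = 1512
  Grade 2: 180 × 50.6 = 9108
  Grade 3: 80 × 49.1 = 3928
Adjusted estimate = 14,548 / 320 = 45.4625 → 45.5%.

45.5%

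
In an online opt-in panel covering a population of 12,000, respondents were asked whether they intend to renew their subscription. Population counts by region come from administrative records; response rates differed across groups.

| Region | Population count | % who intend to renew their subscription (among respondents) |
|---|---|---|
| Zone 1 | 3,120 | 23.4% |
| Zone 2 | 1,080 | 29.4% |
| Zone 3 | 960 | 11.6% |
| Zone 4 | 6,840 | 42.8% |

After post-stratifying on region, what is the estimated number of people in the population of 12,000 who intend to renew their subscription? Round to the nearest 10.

Each cell contributes its population count × the respondent rate:
  Zone 1: 3,120 × 23.4% = 730.08
  Zone 2: 1,080 × 29.4% = 317.52
  Zone 3: 960 × 11.6% = 111.36
  Zone 4: 6,840 × 42.8% = 2927.52
Estimated total = 4086.48 → 4,090.

4,090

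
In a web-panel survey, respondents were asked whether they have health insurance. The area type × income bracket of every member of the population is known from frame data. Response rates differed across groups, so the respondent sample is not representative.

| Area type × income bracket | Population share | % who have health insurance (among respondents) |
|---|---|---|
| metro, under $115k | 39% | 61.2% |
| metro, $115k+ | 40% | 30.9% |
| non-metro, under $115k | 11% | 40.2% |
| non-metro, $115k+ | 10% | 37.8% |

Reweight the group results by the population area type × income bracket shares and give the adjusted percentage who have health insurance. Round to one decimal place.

Weight each group's respondent value by its population share:
  metro, under $115k: 0.39 × 61.2 = 23.868
  metro, $115k+: 0.4 × 30.9 = 12.36
  non-metro, under $115k: 0.11 × 40.2 = 4.422
  non-metro, $115k+: 0.1 × 37.8 = 3.78
Post-stratified estimate = 44.43 → 44.4%.

44.4%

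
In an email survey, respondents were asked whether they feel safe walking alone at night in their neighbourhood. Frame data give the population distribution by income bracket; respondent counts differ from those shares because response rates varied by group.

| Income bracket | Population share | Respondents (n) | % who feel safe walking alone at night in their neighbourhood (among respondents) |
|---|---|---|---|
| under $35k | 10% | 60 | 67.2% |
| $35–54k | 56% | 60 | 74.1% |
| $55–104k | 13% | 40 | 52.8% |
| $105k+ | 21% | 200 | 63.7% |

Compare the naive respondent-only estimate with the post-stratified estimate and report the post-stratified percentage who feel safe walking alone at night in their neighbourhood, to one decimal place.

Naive respondent-only estimate (weights = respondent counts):
  (60/360)×67.2 + (60/360)×74.1 + (40/360)×52.8 + (200/360)×63.7 = 64.8056%
Post-stratifying to population shares instead:
  0.1×67.2 + 0.56×74.1 + 0.13×52.8 + 0.21×63.7 = 68.457%

68.5%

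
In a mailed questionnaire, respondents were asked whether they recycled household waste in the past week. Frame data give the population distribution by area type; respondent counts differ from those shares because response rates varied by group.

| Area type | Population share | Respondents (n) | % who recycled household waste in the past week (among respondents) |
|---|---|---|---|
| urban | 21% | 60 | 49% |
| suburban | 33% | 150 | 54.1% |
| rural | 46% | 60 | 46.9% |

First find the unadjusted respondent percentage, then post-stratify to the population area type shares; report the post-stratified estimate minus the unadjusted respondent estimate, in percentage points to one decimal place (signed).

Naive respondent-only estimate (weights = respondent counts):
  (60/270)×49 + (150/270)×54.1 + (60/270)×46.9 = 51.3667%
Post-stratifying to population shares instead:
  0.21×49 + 0.33×54.1 + 0.46×46.9 = 49.717%
Difference = 49.717 − 51.3667 = -1.6497 pp.

-1.6 percentage points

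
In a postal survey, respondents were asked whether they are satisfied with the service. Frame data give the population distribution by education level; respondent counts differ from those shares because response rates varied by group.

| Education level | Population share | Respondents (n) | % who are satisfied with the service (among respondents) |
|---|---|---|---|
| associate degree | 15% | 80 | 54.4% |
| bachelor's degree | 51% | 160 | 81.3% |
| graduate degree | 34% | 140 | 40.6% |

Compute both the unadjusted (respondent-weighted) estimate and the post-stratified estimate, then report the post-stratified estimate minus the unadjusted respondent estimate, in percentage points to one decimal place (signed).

+2.8 percentage points

Unadjusted (pooled respondent) estimate weights by respondent counts:
  (80/380)×54.4 + (160/380)×81.3 + (140/380)×40.6 = 60.6421%
Post-stratified estimate weights by population shares:
  0.15×54.4 + 0.51×81.3 + 0.34×40.6 = 63.427%
Difference = 63.427 − 60.6421 = 2.7849 pp.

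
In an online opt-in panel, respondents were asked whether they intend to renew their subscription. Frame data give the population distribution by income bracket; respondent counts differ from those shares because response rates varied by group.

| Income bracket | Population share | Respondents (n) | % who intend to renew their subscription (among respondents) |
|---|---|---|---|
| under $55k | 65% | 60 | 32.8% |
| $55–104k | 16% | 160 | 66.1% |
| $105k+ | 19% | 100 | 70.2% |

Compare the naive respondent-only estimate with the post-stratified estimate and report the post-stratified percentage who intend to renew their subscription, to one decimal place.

45.2%

Unadjusted (pooled respondent) estimate weights by respondent counts:
  (60/320)×32.8 + (160/320)×66.1 + (100/320)×70.2 = 61.1375%
Post-stratified estimate weights by population shares:
  0.65×32.8 + 0.16×66.1 + 0.19×70.2 = 45.234%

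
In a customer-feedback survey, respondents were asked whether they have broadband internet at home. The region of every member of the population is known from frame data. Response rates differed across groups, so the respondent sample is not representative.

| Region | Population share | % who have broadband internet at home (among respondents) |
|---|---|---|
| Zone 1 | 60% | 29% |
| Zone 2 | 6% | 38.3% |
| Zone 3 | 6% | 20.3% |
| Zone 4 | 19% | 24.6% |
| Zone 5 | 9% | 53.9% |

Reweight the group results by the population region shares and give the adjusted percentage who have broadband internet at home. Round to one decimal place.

30.4%

Reweight to the known region distribution:
  Zone 1: 0.6 × 29 = 17.4
  Zone 2: 0.06 × 38.3 = 2.298
  Zone 3: 0.06 × 20.3 = 1.218
  Zone 4: 0.19 × 24.6 = 4.674
  Zone 5: 0.09 × 53.9 = 4.851
Post-stratified estimate = 30.441 → 30.4%.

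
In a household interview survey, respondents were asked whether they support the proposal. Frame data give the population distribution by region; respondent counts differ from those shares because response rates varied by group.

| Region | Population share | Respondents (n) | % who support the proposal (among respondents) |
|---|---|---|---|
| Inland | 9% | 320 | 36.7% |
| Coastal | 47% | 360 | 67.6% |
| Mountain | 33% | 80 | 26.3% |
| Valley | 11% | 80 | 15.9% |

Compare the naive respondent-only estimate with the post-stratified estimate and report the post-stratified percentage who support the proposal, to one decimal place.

45.5%

Without adjustment, the pooled respondent share is:
  (320/840)×36.7 + (360/840)×67.6 + (80/840)×26.3 + (80/840)×15.9 = 46.9714%
Post-stratifying to population shares instead:
  0.09×36.7 + 0.47×67.6 + 0.33×26.3 + 0.11×15.9 = 45.503%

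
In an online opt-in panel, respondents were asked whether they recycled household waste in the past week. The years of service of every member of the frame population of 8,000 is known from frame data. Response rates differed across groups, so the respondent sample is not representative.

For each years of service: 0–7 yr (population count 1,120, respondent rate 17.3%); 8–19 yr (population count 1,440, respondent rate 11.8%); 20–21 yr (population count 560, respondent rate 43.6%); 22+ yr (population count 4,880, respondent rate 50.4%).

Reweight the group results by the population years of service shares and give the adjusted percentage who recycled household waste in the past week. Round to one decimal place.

Each cell contributes population-share × respondent value:
  0–7 yr: (1,120/8,000) × 17.3 = 2.422
  8–19 yr: (1,440/8,000) × 11.8 = 2.124
  20–21 yr: (560/8,000) × 43.6 = 3.052
  22+ yr: (4,880/8,000) × 50.4 = 30.744
Post-stratified estimate = 38.342 → 38.3%.

38.3%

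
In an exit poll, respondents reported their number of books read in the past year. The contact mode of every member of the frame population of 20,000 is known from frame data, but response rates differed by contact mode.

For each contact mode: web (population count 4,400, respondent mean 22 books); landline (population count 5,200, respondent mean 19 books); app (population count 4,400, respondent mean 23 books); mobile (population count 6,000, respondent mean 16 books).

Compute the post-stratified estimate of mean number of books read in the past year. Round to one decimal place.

19.6

Weight each group's respondent value by its population share:
  web: (4,400/20,000) × 22 = 4.84
  landline: (5,200/20,000) × 19 = 4.94
  app: (4,400/20,000) × 23 = 5.06
  mobile: (6,000/20,000) × 16 = 4.8
Post-stratified estimate = 19.64 → 19.6.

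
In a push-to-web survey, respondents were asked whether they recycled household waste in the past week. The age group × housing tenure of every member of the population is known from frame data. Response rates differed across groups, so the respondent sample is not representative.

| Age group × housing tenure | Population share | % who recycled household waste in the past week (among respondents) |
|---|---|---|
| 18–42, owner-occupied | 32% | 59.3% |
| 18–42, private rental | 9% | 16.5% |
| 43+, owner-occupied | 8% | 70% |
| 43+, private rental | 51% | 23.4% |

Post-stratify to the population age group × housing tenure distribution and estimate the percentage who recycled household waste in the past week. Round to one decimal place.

38.0%

Weight each group's respondent value by its population share:
  18–42, owner-occupied: 0.32 × 59.3 = 18.976
  18–42, private rental: 0.09 × 16.5 = 1.485
  43+, owner-occupied: 0.08 × 70 = 5.6
  43+, private rental: 0.51 × 23.4 = 11.934
Post-stratified estimate = 37.995 → 38.0%.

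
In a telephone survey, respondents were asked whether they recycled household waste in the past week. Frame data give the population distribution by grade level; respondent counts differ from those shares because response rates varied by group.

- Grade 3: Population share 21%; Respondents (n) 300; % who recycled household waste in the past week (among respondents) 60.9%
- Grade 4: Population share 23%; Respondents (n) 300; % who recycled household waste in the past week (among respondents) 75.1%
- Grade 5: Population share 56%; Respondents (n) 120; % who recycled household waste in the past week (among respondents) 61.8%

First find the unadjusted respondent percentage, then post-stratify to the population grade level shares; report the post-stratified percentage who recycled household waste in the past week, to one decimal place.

64.7%

Unadjusted (pooled respondent) estimate weights by respondent counts:
  (300/720)×60.9 + (300/720)×75.1 + (120/720)×61.8 = 66.9667%
Post-stratified estimate weights by population shares:
  0.21×60.9 + 0.23×75.1 + 0.56×61.8 = 64.67%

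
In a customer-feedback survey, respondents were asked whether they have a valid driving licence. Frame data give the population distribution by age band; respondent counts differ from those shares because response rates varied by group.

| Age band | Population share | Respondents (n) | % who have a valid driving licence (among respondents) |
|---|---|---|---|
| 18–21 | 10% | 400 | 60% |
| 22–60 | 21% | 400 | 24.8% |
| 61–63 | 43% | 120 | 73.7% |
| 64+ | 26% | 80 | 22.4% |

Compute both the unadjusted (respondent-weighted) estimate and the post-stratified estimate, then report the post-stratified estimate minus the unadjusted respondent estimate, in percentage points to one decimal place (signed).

Without adjustment, the pooled respondent share is:
  (400/1000)×60 + (400/1000)×24.8 + (120/1000)×73.7 + (80/1000)×22.4 = 44.556%
Reweighting by population age band shares:
  0.1×60 + 0.21×24.8 + 0.43×73.7 + 0.26×22.4 = 48.723%
Difference = 48.723 − 44.556 = 4.167 pp.

+4.2 percentage points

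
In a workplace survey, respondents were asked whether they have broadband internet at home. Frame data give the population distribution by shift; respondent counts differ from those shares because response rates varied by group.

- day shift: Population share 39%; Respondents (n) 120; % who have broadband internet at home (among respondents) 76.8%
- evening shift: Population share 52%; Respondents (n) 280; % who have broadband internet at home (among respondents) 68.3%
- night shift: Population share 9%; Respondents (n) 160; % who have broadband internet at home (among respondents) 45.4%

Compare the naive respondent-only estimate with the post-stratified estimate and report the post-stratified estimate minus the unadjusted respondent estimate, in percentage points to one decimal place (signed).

Without adjustment, the pooled respondent share is:
  (120/560)×76.8 + (280/560)×68.3 + (160/560)×45.4 = 63.5786%
Post-stratifying to population shares instead:
  0.39×76.8 + 0.52×68.3 + 0.09×45.4 = 69.554%
Difference = 69.554 − 63.5786 = 5.9754 pp.

+6.0 percentage points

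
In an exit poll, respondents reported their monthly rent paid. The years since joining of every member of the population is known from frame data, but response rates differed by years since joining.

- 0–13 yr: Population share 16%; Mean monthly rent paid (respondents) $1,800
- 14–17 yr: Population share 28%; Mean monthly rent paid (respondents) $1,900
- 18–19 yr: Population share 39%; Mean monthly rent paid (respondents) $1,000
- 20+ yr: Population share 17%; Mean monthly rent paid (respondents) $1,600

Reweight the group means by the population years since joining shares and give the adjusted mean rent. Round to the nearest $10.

$1,480

Weight each group's respondent value by its population share:
  0–13 yr: 0.16 × 1800 = 288
  14–17 yr: 0.28 × 1900 = 532
  18–19 yr: 0.39 × 1000 = 390
  20+ yr: 0.17 × 1600 = 272
Post-stratified estimate = 1482 → $1,480.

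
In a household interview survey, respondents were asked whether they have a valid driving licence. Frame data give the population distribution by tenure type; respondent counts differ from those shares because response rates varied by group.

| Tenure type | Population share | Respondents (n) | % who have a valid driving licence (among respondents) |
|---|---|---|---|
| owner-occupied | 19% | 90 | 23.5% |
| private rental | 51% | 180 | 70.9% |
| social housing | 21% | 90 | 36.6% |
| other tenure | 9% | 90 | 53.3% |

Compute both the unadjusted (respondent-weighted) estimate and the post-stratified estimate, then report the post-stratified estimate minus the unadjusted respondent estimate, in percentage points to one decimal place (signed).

Naive respondent-only estimate (weights = respondent counts):
  (90/450)×23.5 + (180/450)×70.9 + (90/450)×36.6 + (90/450)×53.3 = 51.04%
Reweighting by population tenure type shares:
  0.19×23.5 + 0.51×70.9 + 0.21×36.6 + 0.09×53.3 = 53.107%
Difference = 53.107 − 51.04 = 2.067 pp.

+2.1 percentage points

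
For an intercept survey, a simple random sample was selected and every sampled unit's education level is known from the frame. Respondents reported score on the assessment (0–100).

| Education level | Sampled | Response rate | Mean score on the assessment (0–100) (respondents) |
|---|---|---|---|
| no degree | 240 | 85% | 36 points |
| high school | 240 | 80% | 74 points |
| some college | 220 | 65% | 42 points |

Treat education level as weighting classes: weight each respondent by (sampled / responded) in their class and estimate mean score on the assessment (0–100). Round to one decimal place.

Inverse-response-rate weighting restores each class to its sampled count, so class totals weight by n_sampled:
  no degree: 240 × 36 = 8640
  high school: 240 × 74 = 17,760
  some college: 220 × 42 = 9240
Adjusted estimate = 35,640 / 700 = 50.9143 → 50.9.

50.9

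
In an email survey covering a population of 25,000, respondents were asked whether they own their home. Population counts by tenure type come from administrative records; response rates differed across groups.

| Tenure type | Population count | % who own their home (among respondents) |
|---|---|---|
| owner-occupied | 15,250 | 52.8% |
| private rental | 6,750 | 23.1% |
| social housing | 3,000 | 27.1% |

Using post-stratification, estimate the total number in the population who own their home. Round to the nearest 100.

Estimated count per cell = population count × respondent percentage:
  owner-occupied: 15,250 × 52.8% = 8052
  private rental: 6,750 × 23.1% = 1559.25
  social housing: 3,000 × 27.1% = 813
Estimated total = 10424.2 → 10,400.

10,400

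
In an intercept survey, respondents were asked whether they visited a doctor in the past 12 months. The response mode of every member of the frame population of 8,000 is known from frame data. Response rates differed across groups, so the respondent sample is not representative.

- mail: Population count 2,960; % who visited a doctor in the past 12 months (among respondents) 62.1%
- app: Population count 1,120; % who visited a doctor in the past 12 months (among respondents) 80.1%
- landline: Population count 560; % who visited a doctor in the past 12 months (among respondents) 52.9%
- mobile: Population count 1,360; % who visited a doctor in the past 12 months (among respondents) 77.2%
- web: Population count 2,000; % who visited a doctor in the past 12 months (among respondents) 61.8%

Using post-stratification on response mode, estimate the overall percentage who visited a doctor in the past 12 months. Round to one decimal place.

66.5%

Post-stratification weights by population share, not respondent share:
  mail: (2,960/8,000) × 62.1 = 22.977
  app: (1,120/8,000) × 80.1 = 11.214
  landline: (560/8,000) × 52.9 = 3.703
  mobile: (1,360/8,000) × 77.2 = 13.124
  web: (2,000/8,000) × 61.8 = 15.45
Post-stratified estimate = 66.468 → 66.5%.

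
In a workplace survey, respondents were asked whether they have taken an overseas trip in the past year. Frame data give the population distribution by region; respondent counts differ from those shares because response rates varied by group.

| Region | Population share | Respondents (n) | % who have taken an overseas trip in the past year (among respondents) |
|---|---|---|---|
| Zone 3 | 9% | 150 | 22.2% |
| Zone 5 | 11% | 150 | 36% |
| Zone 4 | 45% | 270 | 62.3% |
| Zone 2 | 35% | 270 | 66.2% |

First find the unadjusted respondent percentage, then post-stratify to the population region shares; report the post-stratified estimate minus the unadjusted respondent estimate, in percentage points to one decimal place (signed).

Naive respondent-only estimate (weights = respondent counts):
  (150/840)×22.2 + (150/840)×36 + (270/840)×62.3 + (270/840)×66.2 = 51.6964%
Post-stratifying to population shares instead:
  0.09×22.2 + 0.11×36 + 0.45×62.3 + 0.35×66.2 = 57.163%
Difference = 57.163 − 51.6964 = 5.4666 pp.

+5.5 percentage points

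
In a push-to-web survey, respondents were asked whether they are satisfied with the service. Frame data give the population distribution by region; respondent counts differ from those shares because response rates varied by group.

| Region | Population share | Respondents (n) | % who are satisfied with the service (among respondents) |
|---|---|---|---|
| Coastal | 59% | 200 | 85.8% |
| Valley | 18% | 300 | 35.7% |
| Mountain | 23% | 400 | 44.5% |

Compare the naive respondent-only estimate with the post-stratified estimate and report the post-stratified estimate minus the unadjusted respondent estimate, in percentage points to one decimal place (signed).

+16.5 percentage points

Without adjustment, the pooled respondent share is:
  (200/900)×85.8 + (300/900)×35.7 + (400/900)×44.5 = 50.7444%
Post-stratified estimate weights by population shares:
  0.59×85.8 + 0.18×35.7 + 0.23×44.5 = 67.283%
Difference = 67.283 − 50.7444 = 16.5386 pp.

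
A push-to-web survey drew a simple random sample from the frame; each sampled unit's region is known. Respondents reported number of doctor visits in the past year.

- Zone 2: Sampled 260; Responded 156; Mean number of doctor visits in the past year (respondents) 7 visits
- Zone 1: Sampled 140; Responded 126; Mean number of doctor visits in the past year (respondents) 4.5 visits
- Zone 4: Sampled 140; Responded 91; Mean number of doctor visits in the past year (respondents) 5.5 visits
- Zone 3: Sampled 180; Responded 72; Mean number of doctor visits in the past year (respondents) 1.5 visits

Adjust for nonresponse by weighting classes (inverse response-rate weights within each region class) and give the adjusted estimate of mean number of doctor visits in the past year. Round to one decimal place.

4.8

Response rates by class: Zone 2 156/260 = 60%, Zone 1 126/140 = 90%, Zone 4 91/140 = 65%, Zone 3 72/180 = 40%.
Weighting each respondent by the inverse class response rate inflates each class back to its sampled size, so the class weight is n_sampled:
  Zone 2: 260 × 7 = 1820
  Zone 1: 140 × 4.5 = 630
  Zone 4: 140 × 5.5 = 770
  Zone 3: 180 × 1.5 = 270
Adjusted estimate = 3490 / 720 = 4.84722 → 4.8.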